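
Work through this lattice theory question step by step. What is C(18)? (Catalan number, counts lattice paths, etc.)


C(n) = C(2n, n) / (n+1).
C(36, 18) = 9075135300
C(18) = 9075135300 / 19 = 477638700


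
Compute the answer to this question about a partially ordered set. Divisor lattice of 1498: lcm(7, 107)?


Join=lcm.
gcd(7,107)=1
lcm=749


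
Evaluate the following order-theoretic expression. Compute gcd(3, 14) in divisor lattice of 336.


In a divisor lattice, meet = gcd (greatest common divisor).
By Euclidean algorithm or factoring: gcd(3,14) = 1


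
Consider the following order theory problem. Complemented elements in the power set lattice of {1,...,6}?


An element a is complemented if some b has a meet b = bottom, a join b = top.
every subset A has complement S\A, so all elements are complemented.
Complemented elements: {}, {1}, {2}, {3}, {4}, {5}, ... (58 more)
Count: 64


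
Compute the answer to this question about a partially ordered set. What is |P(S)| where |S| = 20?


Power set = 2^n.
2^20 = 1048576


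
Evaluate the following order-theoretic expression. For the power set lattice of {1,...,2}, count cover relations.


A cover relation a -< b holds when a < b with no c strictly between.
Cover relations:
  {} -< {1}
  {} -< {2}
  {1} -< {1,2}
  {2} -< {1,2}
Total: 4


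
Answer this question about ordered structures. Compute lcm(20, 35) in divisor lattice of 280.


In a divisor lattice, join = lcm (least common multiple).
gcd(20,35) = 5
lcm(20,35) = 20*35/gcd = 700/5 = 140


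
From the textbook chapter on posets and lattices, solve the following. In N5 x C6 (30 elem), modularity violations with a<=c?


Modular law: if a <= c then a v (b ^ c) = (a v b) ^ c.
Check all triples (a,b,c) with a <= c among 30 elements.
  e.g. a=(a,0), b=(c,0), c=(b,0): lhs=(a,0) != rhs=(b,0)
  e.g. a=(a,0), b=(c,1), c=(b,0): lhs=(a,0) != rhs=(b,0)
Total violating triples: 126


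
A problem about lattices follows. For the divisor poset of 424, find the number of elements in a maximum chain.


A chain is a totally ordered subset; we count the number of elements in a maximum chain.
Compute, for each element x, the size of the longest chain ending at x:
  1: 1
  2: 2
  53: 2
  4: 3
  8: 4
  106: 3
  ...
A maximum chain: 1 < 2 < 4 < 8 < 424
Number of elements in the longest chain: 5


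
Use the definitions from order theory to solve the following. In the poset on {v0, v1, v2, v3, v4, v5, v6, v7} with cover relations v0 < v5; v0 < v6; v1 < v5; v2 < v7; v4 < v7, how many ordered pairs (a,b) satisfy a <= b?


The order relation is {(a,b) : a <= b}, reflexive so it includes (a,a).
Examples: (v0,v0), (v0,v5), (v0,v6), (v1,v1), (v1,v5), ...
Total ordered pairs: 13


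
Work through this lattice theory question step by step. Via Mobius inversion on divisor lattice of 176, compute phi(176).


phi(n) = n * prod_{p|n} (1 - 1/p).
Prime divisors of 176: [2, 11]
phi(176) = 176 * (1 - 1/2) * (1 - 1/11)
phi(176) = 80


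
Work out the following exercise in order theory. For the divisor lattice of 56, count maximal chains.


A maximal chain goes from the minimum element to a maximal element via cover relations.
Counting all min-to-max paths in the cover graph.
Total maximal chains: 4


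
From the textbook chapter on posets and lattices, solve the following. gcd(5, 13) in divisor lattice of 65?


Meet=gcd.
gcd(5,13)=1


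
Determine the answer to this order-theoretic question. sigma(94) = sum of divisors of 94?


sigma(n) = sum of divisors.
Divisors of 94: [1, 2, 47, 94]
Sum = 144


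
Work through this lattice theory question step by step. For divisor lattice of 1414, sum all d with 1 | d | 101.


Interval [1,101] in divisors of 1414: [1, 101]
Sum = 102


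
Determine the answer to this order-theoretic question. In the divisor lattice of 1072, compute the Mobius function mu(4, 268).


In a divisor lattice, mu(a,b) = mu(b/a) where mu is the classical Mobius function.
b/a = 268/4 = 67
Prime factorization of 67: primes [67]
67 is squarefree with 1 prime factor(s), so mu(67) = (-1)^1 = -1


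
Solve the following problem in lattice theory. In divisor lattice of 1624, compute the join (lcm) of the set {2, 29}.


In a divisor lattice, join = lcm (least common multiple).
Compute lcm iteratively: start with first element, then lcm(current, next).
Elements: [2, 29]
lcm(2,29) = 58
Final lcm = 58


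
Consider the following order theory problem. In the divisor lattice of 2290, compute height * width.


Height = length of longest chain minus 1; width = size of largest antichain.
A maximum chain: 1 | 229 | 1145 | 2290  (height 3).
A maximum antichain: {2, 5, 229}  (width 3).
Product = 3 * 3 = 9


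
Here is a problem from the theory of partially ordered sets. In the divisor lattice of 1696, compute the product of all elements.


Divisors of 1696: [1, 2, 4, 8, 16, 32, 53, 106, 212, 424, 848, 1696]
Product = n^(d(n)/2) = 1696^(12/2)
Product = 23798801546447159296


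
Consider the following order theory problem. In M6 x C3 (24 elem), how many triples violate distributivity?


Distributive law: a ^ (b v c) = (a ^ b) v (a ^ c).
Check all 24^3 = 13824 ordered triples (a,b,c).
  e.g. a=(a1,0), b=(a2,0), c=(a3,0): lhs=(a1,0) != rhs=(0,0)
  e.g. a=(a1,0), b=(a2,0), c=(a3,1): lhs=(a1,0) != rhs=(0,0)
Total violating triples: 3240


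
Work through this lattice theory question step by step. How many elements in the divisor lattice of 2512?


Divisors of 2512: [1, 2, 4, 8, 16, 157, 314, 628, 1256, 2512]
Count: 10


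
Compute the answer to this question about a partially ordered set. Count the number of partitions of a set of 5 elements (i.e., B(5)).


B(n) = number of set partitions of an n-element set.
B(n) satisfies the recurrence: B(n+1) = sum_k C(n,k)*B(k).
B(5) = 52


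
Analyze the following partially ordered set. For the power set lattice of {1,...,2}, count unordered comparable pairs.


A comparable pair {a,b} has a < b or b < a in the order.
Count unordered pairs where one element is strictly below the other.
Examples: {{},{1}}, {{},{2}}, {{},{1,2}}, {{1},{1,2}}, ...
Total comparable pairs: 5


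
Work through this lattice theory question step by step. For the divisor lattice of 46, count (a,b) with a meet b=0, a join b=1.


Complement pair (a,b): a meet b = bottom, a join b = top.
Here: gcd(a,b)=1 and lcm(a,b)=46, i.e. a*b=46 with a,b coprime.
Pairs found: (1,46), (2,23), (23,2), (46,1)
Total ordered pairs: 4


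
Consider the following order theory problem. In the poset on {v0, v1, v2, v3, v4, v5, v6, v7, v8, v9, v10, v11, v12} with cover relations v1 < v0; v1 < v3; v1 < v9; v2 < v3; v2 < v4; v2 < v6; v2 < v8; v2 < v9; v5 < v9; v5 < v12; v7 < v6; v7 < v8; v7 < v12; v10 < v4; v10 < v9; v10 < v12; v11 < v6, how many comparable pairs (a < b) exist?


A comparable pair {a,b} has a < b or b < a in the order.
Count unordered pairs where one element is strictly below the other.
Examples: {v0,v1}, {v1,v3}, {v1,v9}, {v2,v3}, ...
Total comparable pairs: 17


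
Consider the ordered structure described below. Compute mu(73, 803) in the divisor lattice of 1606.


In a divisor lattice, mu(a,b) = mu(b/a) where mu is the classical Mobius function.
b/a = 803/73 = 11
Prime factorization of 11: primes [11]
11 is squarefree with 1 prime factor(s), so mu(11) = (-1)^1 = -1


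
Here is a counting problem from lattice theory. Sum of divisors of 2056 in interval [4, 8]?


Interval [4,8] in divisors of 2056: [4, 8]
Sum = 12


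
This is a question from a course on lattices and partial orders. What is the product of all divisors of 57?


Divisors of 57: [1, 3, 19, 57]
Product = n^(d(n)/2) = 57^(4/2)
Product = 3249


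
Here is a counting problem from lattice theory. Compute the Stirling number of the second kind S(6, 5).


S(n,k) = k*S(n-1,k) + S(n-1,k-1).
S(5,5) = 1, S(5,4) = 10
S(6,5) = 5*1 + 10 = 5 + 10
S(6,5) = 15


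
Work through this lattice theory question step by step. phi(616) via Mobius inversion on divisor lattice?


phi(n) = n * prod_{p|n} (1 - 1/p).
Prime divisors of 616: [2, 7, 11]
phi(616) = 616 * (1 - 1/2) * (1 - 1/7) * (1 - 1/11)
phi(616) = 240


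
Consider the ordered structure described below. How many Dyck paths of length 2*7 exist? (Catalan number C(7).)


C(n) = C(2n, n) / (n+1).
C(14, 7) = 3432
C(7) = 3432 / 8 = 429


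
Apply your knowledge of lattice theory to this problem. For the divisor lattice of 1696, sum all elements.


sigma(n) = sum of divisors.
Divisors of 1696: [1, 2, 4, 8, 16, 32, 53, 106, 212, 424, 848, 1696]
Sum = 3402


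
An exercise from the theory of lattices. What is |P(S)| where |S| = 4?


Power set = 2^n.
2^4 = 16


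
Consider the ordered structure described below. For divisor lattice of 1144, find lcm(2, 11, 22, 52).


In a divisor lattice, join = lcm (least common multiple).
Compute lcm iteratively: start with first element, then lcm(current, next).
Elements: [2, 11, 22, 52]
lcm(2,11) = 22
lcm(22,22) = 22
lcm(22,52) = 572
Final lcm = 572


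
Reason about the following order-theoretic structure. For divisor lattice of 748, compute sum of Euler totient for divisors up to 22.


Divisors of 748 up to 22: [1, 2, 4, 11, 17, 22]
phi values: [1, 1, 2, 10, 16, 10]
Sum = 40


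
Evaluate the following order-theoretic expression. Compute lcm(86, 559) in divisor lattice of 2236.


In a divisor lattice, join = lcm (least common multiple).
gcd(86,559) = 43
lcm(86,559) = 86*559/gcd = 48074/43 = 1118


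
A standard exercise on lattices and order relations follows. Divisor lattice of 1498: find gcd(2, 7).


In a divisor lattice, meet = gcd (greatest common divisor).
By Euclidean algorithm or factoring: gcd(2,7) = 1


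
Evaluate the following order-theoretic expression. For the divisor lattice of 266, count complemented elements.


An element a is complemented if some b has a meet b = bottom, a join b = top.
a is complemented iff gcd(a, n/a)=1, i.e. a is a unitary divisor of 266.
Complemented elements: 1, 2, 7, 14, 19, 38, ... (2 more)
Count: 8


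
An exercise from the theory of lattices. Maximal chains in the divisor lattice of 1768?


A maximal chain goes from the minimum element to a maximal element via cover relations.
Counting all min-to-max paths in the cover graph.
Total maximal chains: 20


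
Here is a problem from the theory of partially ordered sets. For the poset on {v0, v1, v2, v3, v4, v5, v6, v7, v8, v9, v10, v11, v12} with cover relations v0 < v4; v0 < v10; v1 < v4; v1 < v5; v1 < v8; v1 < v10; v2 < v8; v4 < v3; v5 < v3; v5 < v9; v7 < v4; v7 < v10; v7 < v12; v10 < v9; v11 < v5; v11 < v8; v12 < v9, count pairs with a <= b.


The order relation is {(a,b) : a <= b}, reflexive so it includes (a,a).
Examples: (v0,v0), (v0,v10), (v0,v3), (v0,v4), (v0,v9), ...
Total ordered pairs: 38


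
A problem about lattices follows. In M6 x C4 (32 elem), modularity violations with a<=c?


Modular law: if a <= c then a v (b ^ c) = (a v b) ^ c.
Check all triples (a,b,c) with a <= c among 32 elements.
This lattice is modular (diamonds M_m and their chain-products are modular).
Total violating triples: 0


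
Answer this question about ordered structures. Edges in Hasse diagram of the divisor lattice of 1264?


A cover relation a -< b holds when a < b with no c strictly between.
Cover relations:
  1 -< 2
  1 -< 79
  2 -< 4
  2 -< 158
  4 -< 8
  4 -< 316
  8 -< 16
  8 -< 632
  ...5 more
Total: 13


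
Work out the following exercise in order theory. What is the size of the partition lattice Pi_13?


B(n) = number of set partitions of an n-element set.
B(n) satisfies the recurrence: B(n+1) = sum_k C(n,k)*B(k).
B(13) = 27644437


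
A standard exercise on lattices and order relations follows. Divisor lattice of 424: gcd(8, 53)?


Meet=gcd.
gcd(8,53)=1


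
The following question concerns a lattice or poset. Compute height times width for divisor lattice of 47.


Height = length of longest chain minus 1; width = size of largest antichain.
A maximum chain: 1 | 47  (height 1).
A maximum antichain: {1}  (width 1).
Product = 1 * 1 = 1


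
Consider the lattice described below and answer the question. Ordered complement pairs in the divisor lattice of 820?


Complement pair (a,b): a meet b = bottom, a join b = top.
Here: gcd(a,b)=1 and lcm(a,b)=820, i.e. a*b=820 with a,b coprime.
Pairs found: (1,820), (4,205), (5,164), (20,41), ... (4 more)
Total ordered pairs: 8


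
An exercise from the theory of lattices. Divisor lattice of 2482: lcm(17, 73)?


Join=lcm.
gcd(17,73)=1
lcm=1241


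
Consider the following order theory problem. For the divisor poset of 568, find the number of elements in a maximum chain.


A chain is a totally ordered subset; we count the number of elements in a maximum chain.
Compute, for each element x, the size of the longest chain ending at x:
  1: 1
  2: 2
  71: 2
  4: 3
  8: 4
  142: 3
  ...
A maximum chain: 1 < 2 < 4 < 8 < 568
Number of elements in the longest chain: 5


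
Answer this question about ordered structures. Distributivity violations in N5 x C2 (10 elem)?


Distributive law: a ^ (b v c) = (a ^ b) v (a ^ c).
Check all 10^3 = 1000 ordered triples (a,b,c).
  e.g. a=(b,0), b=(a,0), c=(c,0): lhs=(b,0) != rhs=(a,0)
  e.g. a=(b,0), b=(a,0), c=(c,1): lhs=(b,0) != rhs=(a,0)
Total violating triples: 16


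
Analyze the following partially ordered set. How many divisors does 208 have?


Divisors of 208: [1, 2, 4, 8, 13, 16, 26, 52, 104, 208]
Count: 10


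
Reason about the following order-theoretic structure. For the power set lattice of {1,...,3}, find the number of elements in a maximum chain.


A chain is a totally ordered subset; we count the number of elements in a maximum chain.
Compute, for each element x, the size of the longest chain ending at x:
  {}: 1
  {1}: 2
  {2}: 2
  {3}: 2
  {1,2}: 3
  {1,3}: 3
  ...
A maximum chain: {} < {1} < {1,2} < {1,2,3}
Number of elements in the longest chain: 4


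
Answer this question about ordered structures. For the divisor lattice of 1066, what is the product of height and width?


Height = length of longest chain minus 1; width = size of largest antichain.
A maximum chain: 1 | 41 | 533 | 1066  (height 3).
A maximum antichain: {2, 13, 41}  (width 3).
Product = 3 * 3 = 9


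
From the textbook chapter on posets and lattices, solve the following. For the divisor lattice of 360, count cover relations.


A cover relation a -< b holds when a < b with no c strictly between.
Cover relations:
  1 -< 2
  1 -< 3
  1 -< 5
  2 -< 4
  2 -< 6
  2 -< 10
  3 -< 6
  3 -< 9
  ...38 more
Total: 46


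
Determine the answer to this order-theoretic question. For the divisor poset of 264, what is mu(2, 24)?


In a divisor lattice, mu(a,b) = mu(b/a) where mu is the classical Mobius function.
b/a = 24/2 = 12
Prime factorization of 12: primes [2, 3]
12 is not squarefree, so mu(12) = 0


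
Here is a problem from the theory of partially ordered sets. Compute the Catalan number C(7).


C(n) = C(2n, n) / (n+1).
C(14, 7) = 3432
C(7) = 3432 / 8 = 429


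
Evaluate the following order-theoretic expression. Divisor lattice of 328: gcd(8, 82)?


Meet=gcd.
gcd(8,82)=2


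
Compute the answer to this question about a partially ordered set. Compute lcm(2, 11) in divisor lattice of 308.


In a divisor lattice, join = lcm (least common multiple).
gcd(2,11) = 1
lcm(2,11) = 2*11/gcd = 22/1 = 22


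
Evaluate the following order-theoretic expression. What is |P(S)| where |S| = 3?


Power set = 2^n.
2^3 = 8


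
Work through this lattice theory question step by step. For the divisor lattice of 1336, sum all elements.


sigma(n) = sum of divisors.
Divisors of 1336: [1, 2, 4, 8, 167, 334, 668, 1336]
Sum = 2520


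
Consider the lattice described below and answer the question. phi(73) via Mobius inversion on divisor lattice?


phi(n) = n * prod_{p|n} (1 - 1/p).
Prime divisors of 73: [73]
phi(73) = 73 * (1 - 1/73)
phi(73) = 72


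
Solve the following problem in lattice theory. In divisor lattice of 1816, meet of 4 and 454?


In a divisor lattice, meet = gcd (greatest common divisor).
By Euclidean algorithm or factoring: gcd(4,454) = 2


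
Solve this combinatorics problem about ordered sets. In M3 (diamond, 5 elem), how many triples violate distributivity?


Distributive law: a ^ (b v c) = (a ^ b) v (a ^ c).
Check all 5^3 = 125 ordered triples (a,b,c).
  e.g. a=a1, b=a2, c=a3: lhs=a1 != rhs=0
  e.g. a=a1, b=a3, c=a2: lhs=a1 != rhs=0
Total violating triples: 6


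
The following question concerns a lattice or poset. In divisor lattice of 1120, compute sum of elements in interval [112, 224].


Interval [112,224] in divisors of 1120: [112, 224]
Sum = 336


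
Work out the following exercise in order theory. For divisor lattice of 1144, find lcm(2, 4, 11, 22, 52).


In a divisor lattice, join = lcm (least common multiple).
Compute lcm iteratively: start with first element, then lcm(current, next).
Elements: [2, 4, 11, 22, 52]
lcm(2,4) = 4
lcm(4,11) = 44
lcm(44,22) = 44
lcm(44,52) = 572
Final lcm = 572


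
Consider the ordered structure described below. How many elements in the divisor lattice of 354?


Divisors of 354: [1, 2, 3, 6, 59, 118, 177, 354]
Count: 8


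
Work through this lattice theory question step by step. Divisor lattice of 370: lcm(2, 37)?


Join=lcm.
gcd(2,37)=1
lcm=74


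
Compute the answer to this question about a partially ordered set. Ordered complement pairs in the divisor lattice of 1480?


Complement pair (a,b): a meet b = bottom, a join b = top.
Here: gcd(a,b)=1 and lcm(a,b)=1480, i.e. a*b=1480 with a,b coprime.
Pairs found: (1,1480), (5,296), (8,185), (37,40), ... (4 more)
Total ordered pairs: 8


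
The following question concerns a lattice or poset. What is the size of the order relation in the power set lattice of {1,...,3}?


The order relation is {(a,b) : a <= b}, reflexive so it includes (a,a).
Examples: ({},{}), ({},{1,2}), ({},{1,2,3}), ({},{1,3}), ({},{1}), ...
Total ordered pairs: 27


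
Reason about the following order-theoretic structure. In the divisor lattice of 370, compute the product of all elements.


Divisors of 370: [1, 2, 5, 10, 37, 74, 185, 370]
Product = n^(d(n)/2) = 370^(8/2)
Product = 18741610000


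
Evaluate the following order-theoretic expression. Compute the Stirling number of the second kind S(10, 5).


S(n,k) = k*S(n-1,k) + S(n-1,k-1).
S(9,5) = 6951, S(9,4) = 7770
S(10,5) = 5*6951 + 7770 = 34755 + 7770
S(10,5) = 42525


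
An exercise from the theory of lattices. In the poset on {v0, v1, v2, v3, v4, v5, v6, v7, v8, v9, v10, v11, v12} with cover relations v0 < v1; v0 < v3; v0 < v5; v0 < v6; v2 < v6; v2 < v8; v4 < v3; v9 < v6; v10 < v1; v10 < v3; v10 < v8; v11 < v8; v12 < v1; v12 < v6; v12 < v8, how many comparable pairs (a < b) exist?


A comparable pair {a,b} has a < b or b < a in the order.
Count unordered pairs where one element is strictly below the other.
Examples: {v0,v1}, {v0,v3}, {v0,v5}, {v0,v6}, ...
Total comparable pairs: 15


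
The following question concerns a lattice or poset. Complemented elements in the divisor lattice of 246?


An element a is complemented if some b has a meet b = bottom, a join b = top.
a is complemented iff gcd(a, n/a)=1, i.e. a is a unitary divisor of 246.
Complemented elements: 1, 2, 3, 6, 41, 82, ... (2 more)
Count: 8


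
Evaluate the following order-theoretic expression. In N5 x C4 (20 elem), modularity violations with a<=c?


Modular law: if a <= c then a v (b ^ c) = (a v b) ^ c.
Check all triples (a,b,c) with a <= c among 20 elements.
  e.g. a=(a,0), b=(c,0), c=(b,0): lhs=(a,0) != rhs=(b,0)
  e.g. a=(a,0), b=(c,1), c=(b,0): lhs=(a,0) != rhs=(b,0)
Total violating triples: 40


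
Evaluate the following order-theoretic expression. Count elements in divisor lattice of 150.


Divisors of 150: [1, 2, 3, 5, 6, 10, 15, 25, 30, 50, 75, 150]
Count: 12


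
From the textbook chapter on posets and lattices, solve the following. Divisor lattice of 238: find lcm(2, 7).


In a divisor lattice, join = lcm (least common multiple).
gcd(2,7) = 1
lcm(2,7) = 2*7/gcd = 14/1 = 14


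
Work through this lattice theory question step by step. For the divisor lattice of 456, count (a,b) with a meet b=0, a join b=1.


Complement pair (a,b): a meet b = bottom, a join b = top.
Here: gcd(a,b)=1 and lcm(a,b)=456, i.e. a*b=456 with a,b coprime.
Pairs found: (1,456), (3,152), (8,57), (19,24), ... (4 more)
Total ordered pairs: 8


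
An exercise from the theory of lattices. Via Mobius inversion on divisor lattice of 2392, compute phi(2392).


phi(n) = n * prod_{p|n} (1 - 1/p).
Prime divisors of 2392: [2, 13, 23]
phi(2392) = 2392 * (1 - 1/2) * (1 - 1/13) * (1 - 1/23)
phi(2392) = 1056


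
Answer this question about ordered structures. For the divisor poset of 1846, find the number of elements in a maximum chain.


A chain is a totally ordered subset; we count the number of elements in a maximum chain.
Compute, for each element x, the size of the longest chain ending at x:
  1: 1
  2: 2
  13: 2
  71: 2
  26: 3
  142: 3
  ...
A maximum chain: 1 < 2 < 26 < 1846
Number of elements in the longest chain: 4


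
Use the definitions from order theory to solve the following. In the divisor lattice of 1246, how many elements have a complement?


An element a is complemented if some b has a meet b = bottom, a join b = top.
a is complemented iff gcd(a, n/a)=1, i.e. a is a unitary divisor of 1246.
Complemented elements: 1, 2, 7, 14, 89, 178, ... (2 more)
Count: 8


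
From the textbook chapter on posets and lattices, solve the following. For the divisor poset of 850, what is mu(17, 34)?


In a divisor lattice, mu(a,b) = mu(b/a) where mu is the classical Mobius function.
b/a = 34/17 = 2
Prime factorization of 2: primes [2]
2 is squarefree with 1 prime factor(s), so mu(2) = (-1)^1 = -1


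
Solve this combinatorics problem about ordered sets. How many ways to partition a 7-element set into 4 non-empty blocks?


S(n,k) = k*S(n-1,k) + S(n-1,k-1).
S(6,4) = 65, S(6,3) = 90
S(7,4) = 4*65 + 90 = 260 + 90
S(7,4) = 350


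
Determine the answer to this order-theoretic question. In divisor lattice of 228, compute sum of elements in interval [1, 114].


Interval [1,114] in divisors of 228: [1, 2, 3, 6, 19, 38, 57, 114]
Sum = 240


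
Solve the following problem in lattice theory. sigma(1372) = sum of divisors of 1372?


sigma(n) = sum of divisors.
Divisors of 1372: [1, 2, 4, 7, 14, 28, 49, 98, 196, 343, 686, 1372]
Sum = 2800


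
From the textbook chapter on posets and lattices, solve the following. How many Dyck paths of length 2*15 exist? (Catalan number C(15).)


C(n) = C(2n, n) / (n+1).
C(30, 15) = 155117520
C(15) = 155117520 / 16 = 9694845


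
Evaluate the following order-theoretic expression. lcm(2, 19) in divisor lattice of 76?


Join=lcm.
gcd(2,19)=1
lcm=38


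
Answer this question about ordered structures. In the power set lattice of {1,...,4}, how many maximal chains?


A maximal chain goes from the minimum element to a maximal element via cover relations.
Counting all min-to-max paths in the cover graph.
Total maximal chains: 24


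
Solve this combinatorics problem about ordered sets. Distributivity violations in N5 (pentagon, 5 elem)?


Distributive law: a ^ (b v c) = (a ^ b) v (a ^ c).
Check all 5^3 = 125 ordered triples (a,b,c).
  e.g. a=b, b=a, c=c: lhs=b != rhs=a
  e.g. a=b, b=c, c=a: lhs=b != rhs=a
Total violating triples: 2


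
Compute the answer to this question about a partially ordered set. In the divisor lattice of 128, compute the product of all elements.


Divisors of 128: [1, 2, 4, 8, 16, 32, 64, 128]
Product = n^(d(n)/2) = 128^(8/2)
Product = 268435456


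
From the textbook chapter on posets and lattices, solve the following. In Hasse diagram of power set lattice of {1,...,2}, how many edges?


A cover relation a -< b holds when a < b with no c strictly between.
Cover relations:
  {} -< {1}
  {} -< {2}
  {1} -< {1,2}
  {2} -< {1,2}
Total: 4


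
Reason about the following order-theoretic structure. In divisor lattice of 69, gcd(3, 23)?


Meet=gcd.
gcd(3,23)=1


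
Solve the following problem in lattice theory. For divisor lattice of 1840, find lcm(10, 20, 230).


In a divisor lattice, join = lcm (least common multiple).
Compute lcm iteratively: start with first element, then lcm(current, next).
Elements: [10, 20, 230]
lcm(10,20) = 20
lcm(20,230) = 460
Final lcm = 460


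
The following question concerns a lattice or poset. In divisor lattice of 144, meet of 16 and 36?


In a divisor lattice, meet = gcd (greatest common divisor).
By Euclidean algorithm or factoring: gcd(16,36) = 4


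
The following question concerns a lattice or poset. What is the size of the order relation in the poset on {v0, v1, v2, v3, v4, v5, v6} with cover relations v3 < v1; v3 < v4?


The order relation is {(a,b) : a <= b}, reflexive so it includes (a,a).
Examples: (v0,v0), (v1,v1), (v2,v2), (v3,v1), (v3,v3), ...
Total ordered pairs: 9


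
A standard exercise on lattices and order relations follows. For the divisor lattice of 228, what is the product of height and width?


Height = length of longest chain minus 1; width = size of largest antichain.
A maximum chain: 1 | 19 | 57 | 114 | 228  (height 4).
A maximum antichain: {4, 6, 38, 57}  (width 4).
Product = 4 * 4 = 16


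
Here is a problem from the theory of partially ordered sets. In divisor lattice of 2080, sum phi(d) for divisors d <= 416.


Divisors of 2080 up to 416: [1, 2, 4, 5, 8, 10, 13, 16, 20, 26, 32, 40, 52, 65, 80, 104, 130, 160, 208, 260, 416]
phi values: [1, 1, 2, 4, 4, 4, 12, 8, 8, 12, 16, 16, 24, 48, 32, 48, 48, 64, 96, 96, 192]
Sum = 736


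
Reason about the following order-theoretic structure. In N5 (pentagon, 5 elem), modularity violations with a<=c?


Modular law: if a <= c then a v (b ^ c) = (a v b) ^ c.
Check all triples (a,b,c) with a <= c among 5 elements.
  e.g. a=a, b=c, c=b: lhs=a != rhs=b
Total violating triples: 1


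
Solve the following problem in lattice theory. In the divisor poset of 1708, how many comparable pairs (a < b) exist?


A comparable pair {a,b} has a < b or b < a in the order.
Count unordered pairs where one element is strictly below the other.
Examples: {1,2}, {1,4}, {1,7}, {1,14}, ...
Total comparable pairs: 42


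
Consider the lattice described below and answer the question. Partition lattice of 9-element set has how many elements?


B(n) = number of set partitions of an n-element set.
B(n) satisfies the recurrence: B(n+1) = sum_k C(n,k)*B(k).
B(9) = 21147


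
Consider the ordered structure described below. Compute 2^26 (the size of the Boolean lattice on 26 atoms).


Power set = 2^n.
2^26 = 67108864


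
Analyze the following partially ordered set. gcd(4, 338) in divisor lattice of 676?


Meet=gcd.
gcd(4,338)=2


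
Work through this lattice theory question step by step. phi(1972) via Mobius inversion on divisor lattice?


phi(n) = n * prod_{p|n} (1 - 1/p).
Prime divisors of 1972: [2, 17, 29]
phi(1972) = 1972 * (1 - 1/2) * (1 - 1/17) * (1 - 1/29)
phi(1972) = 896


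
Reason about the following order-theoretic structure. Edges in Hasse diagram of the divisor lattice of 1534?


A cover relation a -< b holds when a < b with no c strictly between.
Cover relations:
  1 -< 2
  1 -< 13
  1 -< 59
  2 -< 26
  2 -< 118
  13 -< 26
  13 -< 767
  26 -< 1534
  ...4 more
Total: 12


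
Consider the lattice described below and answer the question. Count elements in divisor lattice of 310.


Divisors of 310: [1, 2, 5, 10, 31, 62, 155, 310]
Count: 8


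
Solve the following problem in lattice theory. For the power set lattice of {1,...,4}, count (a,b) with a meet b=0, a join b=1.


Complement pair (a,b): a meet b = bottom, a join b = top.
Here: A intersect B = {} and A union B = {1,...,4}.
Pairs found: ({},{1,2,3,4}), ({1},{2,3,4}), ({2},{1,3,4}), ({3},{1,2,4}), ... (12 more)
Total ordered pairs: 16


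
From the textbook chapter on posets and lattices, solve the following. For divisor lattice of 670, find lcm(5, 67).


In a divisor lattice, join = lcm (least common multiple).
Compute lcm iteratively: start with first element, then lcm(current, next).
Elements: [5, 67]
lcm(5,67) = 335
Final lcm = 335


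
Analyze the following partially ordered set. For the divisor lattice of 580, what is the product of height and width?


Height = length of longest chain minus 1; width = size of largest antichain.
A maximum chain: 1 | 29 | 145 | 290 | 580  (height 4).
A maximum antichain: {4, 10, 58, 145}  (width 4).
Product = 4 * 4 = 16


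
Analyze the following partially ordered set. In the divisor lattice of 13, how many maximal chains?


A maximal chain goes from the minimum element to a maximal element via cover relations.
Counting all min-to-max paths in the cover graph.
Total maximal chains: 1


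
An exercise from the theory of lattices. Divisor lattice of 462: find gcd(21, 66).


In a divisor lattice, meet = gcd (greatest common divisor).
By Euclidean algorithm or factoring: gcd(21,66) = 3


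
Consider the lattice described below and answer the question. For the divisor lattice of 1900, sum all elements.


sigma(n) = sum of divisors.
Divisors of 1900: [1, 2, 4, 5, 10, 19, 20, 25, 38, 50, 76, 95, 100, 190, 380, 475, 950, 1900]
Sum = 4340


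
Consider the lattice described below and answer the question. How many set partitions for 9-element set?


B(n) = number of set partitions of an n-element set.
B(n) satisfies the recurrence: B(n+1) = sum_k C(n,k)*B(k).
B(9) = 21147


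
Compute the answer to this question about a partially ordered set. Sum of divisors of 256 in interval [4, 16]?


Interval [4,16] in divisors of 256: [4, 8, 16]
Sum = 28


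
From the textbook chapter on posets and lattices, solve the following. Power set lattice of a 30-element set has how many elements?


Power set = 2^n.
2^30 = 1073741824


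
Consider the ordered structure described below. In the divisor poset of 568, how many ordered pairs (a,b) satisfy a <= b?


The order relation is {(a,b) : a <= b}, reflexive so it includes (a,a).
Examples: (1,1), (1,142), (1,2), (1,284), (1,4), ...
Total ordered pairs: 30


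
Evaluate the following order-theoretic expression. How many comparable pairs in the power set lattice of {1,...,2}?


A comparable pair {a,b} has a < b or b < a in the order.
Count unordered pairs where one element is strictly below the other.
Examples: {{},{1}}, {{},{2}}, {{},{1,2}}, {{1},{1,2}}, ...
Total comparable pairs: 5


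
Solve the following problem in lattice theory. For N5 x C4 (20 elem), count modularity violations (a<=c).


Modular law: if a <= c then a v (b ^ c) = (a v b) ^ c.
Check all triples (a,b,c) with a <= c among 20 elements.
  e.g. a=(a,0), b=(c,0), c=(b,0): lhs=(a,0) != rhs=(b,0)
  e.g. a=(a,0), b=(c,1), c=(b,0): lhs=(a,0) != rhs=(b,0)
Total violating triples: 40


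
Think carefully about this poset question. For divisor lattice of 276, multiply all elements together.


Divisors of 276: [1, 2, 3, 4, 6, 12, 23, 46, 69, 92, 138, 276]
Product = n^(d(n)/2) = 276^(12/2)
Product = 442032795979776


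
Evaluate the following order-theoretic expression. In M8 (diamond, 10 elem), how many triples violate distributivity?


Distributive law: a ^ (b v c) = (a ^ b) v (a ^ c).
Check all 10^3 = 1000 ordered triples (a,b,c).
  e.g. a=a1, b=a2, c=a3: lhs=a1 != rhs=0
  e.g. a=a1, b=a2, c=a4: lhs=a1 != rhs=0
Total violating triples: 336


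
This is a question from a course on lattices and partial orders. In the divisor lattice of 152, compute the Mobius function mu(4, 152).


In a divisor lattice, mu(a,b) = mu(b/a) where mu is the classical Mobius function.
b/a = 152/4 = 38
Prime factorization of 38: primes [2, 19]
38 is squarefree with 2 prime factor(s), so mu(38) = (-1)^2 = 1


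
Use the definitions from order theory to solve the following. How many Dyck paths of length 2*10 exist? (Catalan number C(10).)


C(n) = C(2n, n) / (n+1).
C(20, 10) = 184756
C(10) = 184756 / 11 = 16796


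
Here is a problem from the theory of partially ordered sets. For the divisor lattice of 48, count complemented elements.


An element a is complemented if some b has a meet b = bottom, a join b = top.
a is complemented iff gcd(a, n/a)=1, i.e. a is a unitary divisor of 48.
Complemented elements: 1, 3, 16, 48
Count: 4


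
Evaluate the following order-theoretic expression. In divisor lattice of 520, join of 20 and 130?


In a divisor lattice, join = lcm (least common multiple).
gcd(20,130) = 10
lcm(20,130) = 20*130/gcd = 2600/10 = 260


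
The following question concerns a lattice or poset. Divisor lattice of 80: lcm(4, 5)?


Join=lcm.
gcd(4,5)=1
lcm=20


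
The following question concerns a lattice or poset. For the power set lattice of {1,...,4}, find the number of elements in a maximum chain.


A chain is a totally ordered subset; we count the number of elements in a maximum chain.
Compute, for each element x, the size of the longest chain ending at x:
  {}: 1
  {1}: 2
  {2}: 2
  {3}: 2
  {4}: 2
  {1,2}: 3
  ...
A maximum chain: {} < {1} < {1,2} < {1,2,3} < {1,2,3,4}
Number of elements in the longest chain: 5


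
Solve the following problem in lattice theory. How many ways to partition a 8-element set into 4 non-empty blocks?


S(n,k) = k*S(n-1,k) + S(n-1,k-1).
S(7,4) = 350, S(7,3) = 301
S(8,4) = 4*350 + 301 = 1400 + 301
S(8,4) = 1701


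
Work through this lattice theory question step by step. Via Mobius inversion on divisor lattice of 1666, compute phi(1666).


phi(n) = n * prod_{p|n} (1 - 1/p).
Prime divisors of 1666: [2, 7, 17]
phi(1666) = 1666 * (1 - 1/2) * (1 - 1/7) * (1 - 1/17)
phi(1666) = 672


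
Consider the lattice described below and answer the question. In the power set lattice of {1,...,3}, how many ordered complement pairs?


Complement pair (a,b): a meet b = bottom, a join b = top.
Here: A intersect B = {} and A union B = {1,...,3}.
Pairs found: ({},{1,2,3}), ({1},{2,3}), ({2},{1,3}), ({3},{1,2}), ... (4 more)
Total ordered pairs: 8


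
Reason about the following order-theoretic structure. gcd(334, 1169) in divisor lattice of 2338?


Meet=gcd.
gcd(334,1169)=167


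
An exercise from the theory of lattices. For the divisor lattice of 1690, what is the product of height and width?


Height = length of longest chain minus 1; width = size of largest antichain.
A maximum chain: 1 | 13 | 169 | 845 | 1690  (height 4).
A maximum antichain: {10, 26, 65, 169}  (width 4).
Product = 4 * 4 = 16


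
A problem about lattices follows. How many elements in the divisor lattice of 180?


Divisors of 180: [1, 2, 3, 4, 5, 6, 9, 10, 12, 15, 18, 20, 30, 36, 45, 60, 90, 180]
Count: 18


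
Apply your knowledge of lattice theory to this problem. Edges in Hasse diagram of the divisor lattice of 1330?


A cover relation a -< b holds when a < b with no c strictly between.
Cover relations:
  1 -< 2
  1 -< 5
  1 -< 7
  1 -< 19
  2 -< 10
  2 -< 14
  2 -< 38
  5 -< 10
  ...24 more
Total: 32


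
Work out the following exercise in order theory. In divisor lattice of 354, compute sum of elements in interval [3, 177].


Interval [3,177] in divisors of 354: [3, 177]
Sum = 180


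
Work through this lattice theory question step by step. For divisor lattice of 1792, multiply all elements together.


Divisors of 1792: [1, 2, 4, 7, 8, 14, 16, 28, 32, 56, 64, 112, 128, 224, 256, 448, 896, 1792]
Product = n^(d(n)/2) = 1792^(18/2)
Product = 190564521159693895182919401472


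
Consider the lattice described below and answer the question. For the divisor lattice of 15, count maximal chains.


A maximal chain goes from the minimum element to a maximal element via cover relations.
Counting all min-to-max paths in the cover graph.
Total maximal chains: 2


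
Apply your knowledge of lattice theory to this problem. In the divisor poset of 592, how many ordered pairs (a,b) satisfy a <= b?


The order relation is {(a,b) : a <= b}, reflexive so it includes (a,a).
Examples: (1,1), (1,148), (1,16), (1,2), (1,296), ...
Total ordered pairs: 45


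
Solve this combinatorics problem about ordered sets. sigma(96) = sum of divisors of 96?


sigma(n) = sum of divisors.
Divisors of 96: [1, 2, 3, 4, 6, 8, 12, 16, 24, 32, 48, 96]
Sum = 252


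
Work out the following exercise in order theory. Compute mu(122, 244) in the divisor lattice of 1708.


In a divisor lattice, mu(a,b) = mu(b/a) where mu is the classical Mobius function.
b/a = 244/122 = 2
Prime factorization of 2: primes [2]
2 is squarefree with 1 prime factor(s), so mu(2) = (-1)^1 = -1


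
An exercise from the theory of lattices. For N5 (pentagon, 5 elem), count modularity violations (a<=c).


Modular law: if a <= c then a v (b ^ c) = (a v b) ^ c.
Check all triples (a,b,c) with a <= c among 5 elements.
  e.g. a=a, b=c, c=b: lhs=a != rhs=b
Total violating triples: 1


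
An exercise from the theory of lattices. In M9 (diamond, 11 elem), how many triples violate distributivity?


Distributive law: a ^ (b v c) = (a ^ b) v (a ^ c).
Check all 11^3 = 1331 ordered triples (a,b,c).
  e.g. a=a1, b=a2, c=a3: lhs=a1 != rhs=0
  e.g. a=a1, b=a2, c=a4: lhs=a1 != rhs=0
Total violating triples: 504


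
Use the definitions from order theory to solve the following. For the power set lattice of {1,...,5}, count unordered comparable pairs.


A comparable pair {a,b} has a < b or b < a in the order.
Count unordered pairs where one element is strictly below the other.
Examples: {{},{1}}, {{},{2}}, {{},{3}}, {{},{4}}, ...
Total comparable pairs: 211


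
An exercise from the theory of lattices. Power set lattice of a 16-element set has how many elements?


Power set = 2^n.
2^16 = 65536


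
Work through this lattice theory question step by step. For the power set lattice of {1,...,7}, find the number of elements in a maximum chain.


A chain is a totally ordered subset; we count the number of elements in a maximum chain.
Compute, for each element x, the size of the longest chain ending at x:
  {}: 1
  {1}: 2
  {2}: 2
  {3}: 2
  {4}: 2
  {5}: 2
  ...
A maximum chain: {} < {1} < {1,2} < {1,2,3} < {1,2,3,4} < {1,2,3,4,5} < {1,2,3,4,5,6} < {1,2,3,4,5,6,7}
Number of elements in the longest chain: 8


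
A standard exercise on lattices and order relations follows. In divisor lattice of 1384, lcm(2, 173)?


Join=lcm.
gcd(2,173)=1
lcm=346


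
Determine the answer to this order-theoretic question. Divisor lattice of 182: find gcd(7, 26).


In a divisor lattice, meet = gcd (greatest common divisor).
By Euclidean algorithm or factoring: gcd(7,26) = 1


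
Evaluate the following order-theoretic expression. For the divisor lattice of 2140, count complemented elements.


An element a is complemented if some b has a meet b = bottom, a join b = top.
a is complemented iff gcd(a, n/a)=1, i.e. a is a unitary divisor of 2140.
Complemented elements: 1, 4, 5, 20, 107, 428, ... (2 more)
Count: 8


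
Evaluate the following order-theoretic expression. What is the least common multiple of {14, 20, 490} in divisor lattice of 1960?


In a divisor lattice, join = lcm (least common multiple).
Compute lcm iteratively: start with first element, then lcm(current, next).
Elements: [14, 20, 490]
lcm(14,20) = 140
lcm(140,490) = 980
Final lcm = 980


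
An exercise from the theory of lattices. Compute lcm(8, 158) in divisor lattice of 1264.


In a divisor lattice, join = lcm (least common multiple).
gcd(8,158) = 2
lcm(8,158) = 8*158/gcd = 1264/2 = 632


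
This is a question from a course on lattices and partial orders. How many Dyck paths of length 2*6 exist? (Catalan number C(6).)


C(n) = C(2n, n) / (n+1).
C(12, 6) = 924
C(6) = 924 / 7 = 132
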